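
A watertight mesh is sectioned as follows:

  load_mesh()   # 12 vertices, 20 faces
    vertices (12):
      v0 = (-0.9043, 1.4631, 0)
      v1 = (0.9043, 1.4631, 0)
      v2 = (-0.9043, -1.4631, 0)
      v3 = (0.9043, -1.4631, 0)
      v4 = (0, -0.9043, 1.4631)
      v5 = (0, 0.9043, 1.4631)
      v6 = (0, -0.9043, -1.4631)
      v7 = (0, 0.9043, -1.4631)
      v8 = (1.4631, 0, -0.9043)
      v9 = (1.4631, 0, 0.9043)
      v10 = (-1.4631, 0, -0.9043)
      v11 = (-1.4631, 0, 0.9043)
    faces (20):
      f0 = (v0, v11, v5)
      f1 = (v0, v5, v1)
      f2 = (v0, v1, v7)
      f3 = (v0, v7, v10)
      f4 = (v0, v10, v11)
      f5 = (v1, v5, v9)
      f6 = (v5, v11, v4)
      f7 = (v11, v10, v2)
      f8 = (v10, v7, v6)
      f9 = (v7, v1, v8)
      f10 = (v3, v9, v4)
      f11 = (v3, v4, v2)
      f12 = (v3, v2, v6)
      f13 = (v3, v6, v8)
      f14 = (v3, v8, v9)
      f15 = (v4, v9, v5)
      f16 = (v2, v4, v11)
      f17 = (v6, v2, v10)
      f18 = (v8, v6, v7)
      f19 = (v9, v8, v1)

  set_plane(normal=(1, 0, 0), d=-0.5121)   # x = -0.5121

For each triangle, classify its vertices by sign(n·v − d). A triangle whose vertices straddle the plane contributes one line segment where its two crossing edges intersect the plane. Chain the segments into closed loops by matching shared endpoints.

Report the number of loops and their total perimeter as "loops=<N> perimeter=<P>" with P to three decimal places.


loops=1 perimeter=8.649

Straddling triangles (10 of 20):
  (v0,v11,v5) [--+] → (-0.5121, 0.587786, 1.26751)–(-0.5121, 1.22075, 0.634555)  len=0.8951
  (v0,v5,v1) [-++] → (-0.5121, 1.22075, 0.634555)–(-0.5121, 1.4631, 0)  len=0.6793
  (v0,v1,v7) [-++] → (-0.5121, 1.4631, 0)–(-0.5121, 1.22075, -0.634555)  len=0.6793
  (v0,v7,v10) [-+-] → (-0.5121, 1.22075, -0.634555)–(-0.5121, 0.587786, -1.26751)  len=0.8951
  (v5,v11,v4) [+-+] → (-0.5121, 0.587786, 1.26751)–(-0.5121, -0.587786, 1.26751)  len=1.1756
  (v10,v7,v6) [-++] → (-0.5121, 0.587786, -1.26751)–(-0.5121, -0.587786, -1.26751)  len=1.1756
  (v3,v4,v2) [++-] → (-0.5121, -1.22075, 0.634555)–(-0.5121, -1.4631, 0)  len=0.6793
  (v3,v2,v6) [+-+] → (-0.5121, -1.4631, 0)–(-0.5121, -1.22075, -0.634555)  len=0.6793
  (v2,v4,v11) [-+-] → (-0.5121, -1.22075, 0.634555)–(-0.5121, -0.587786, 1.26751)  len=0.8951
  (v6,v2,v10) [+--] → (-0.5121, -1.22075, -0.634555)–(-0.5121, -0.587786, -1.26751)  len=0.8951

Chained into 1 loop(s):
  loop 1: 10 segments, perimeter = 8.6487
Total perimeter = 8.649


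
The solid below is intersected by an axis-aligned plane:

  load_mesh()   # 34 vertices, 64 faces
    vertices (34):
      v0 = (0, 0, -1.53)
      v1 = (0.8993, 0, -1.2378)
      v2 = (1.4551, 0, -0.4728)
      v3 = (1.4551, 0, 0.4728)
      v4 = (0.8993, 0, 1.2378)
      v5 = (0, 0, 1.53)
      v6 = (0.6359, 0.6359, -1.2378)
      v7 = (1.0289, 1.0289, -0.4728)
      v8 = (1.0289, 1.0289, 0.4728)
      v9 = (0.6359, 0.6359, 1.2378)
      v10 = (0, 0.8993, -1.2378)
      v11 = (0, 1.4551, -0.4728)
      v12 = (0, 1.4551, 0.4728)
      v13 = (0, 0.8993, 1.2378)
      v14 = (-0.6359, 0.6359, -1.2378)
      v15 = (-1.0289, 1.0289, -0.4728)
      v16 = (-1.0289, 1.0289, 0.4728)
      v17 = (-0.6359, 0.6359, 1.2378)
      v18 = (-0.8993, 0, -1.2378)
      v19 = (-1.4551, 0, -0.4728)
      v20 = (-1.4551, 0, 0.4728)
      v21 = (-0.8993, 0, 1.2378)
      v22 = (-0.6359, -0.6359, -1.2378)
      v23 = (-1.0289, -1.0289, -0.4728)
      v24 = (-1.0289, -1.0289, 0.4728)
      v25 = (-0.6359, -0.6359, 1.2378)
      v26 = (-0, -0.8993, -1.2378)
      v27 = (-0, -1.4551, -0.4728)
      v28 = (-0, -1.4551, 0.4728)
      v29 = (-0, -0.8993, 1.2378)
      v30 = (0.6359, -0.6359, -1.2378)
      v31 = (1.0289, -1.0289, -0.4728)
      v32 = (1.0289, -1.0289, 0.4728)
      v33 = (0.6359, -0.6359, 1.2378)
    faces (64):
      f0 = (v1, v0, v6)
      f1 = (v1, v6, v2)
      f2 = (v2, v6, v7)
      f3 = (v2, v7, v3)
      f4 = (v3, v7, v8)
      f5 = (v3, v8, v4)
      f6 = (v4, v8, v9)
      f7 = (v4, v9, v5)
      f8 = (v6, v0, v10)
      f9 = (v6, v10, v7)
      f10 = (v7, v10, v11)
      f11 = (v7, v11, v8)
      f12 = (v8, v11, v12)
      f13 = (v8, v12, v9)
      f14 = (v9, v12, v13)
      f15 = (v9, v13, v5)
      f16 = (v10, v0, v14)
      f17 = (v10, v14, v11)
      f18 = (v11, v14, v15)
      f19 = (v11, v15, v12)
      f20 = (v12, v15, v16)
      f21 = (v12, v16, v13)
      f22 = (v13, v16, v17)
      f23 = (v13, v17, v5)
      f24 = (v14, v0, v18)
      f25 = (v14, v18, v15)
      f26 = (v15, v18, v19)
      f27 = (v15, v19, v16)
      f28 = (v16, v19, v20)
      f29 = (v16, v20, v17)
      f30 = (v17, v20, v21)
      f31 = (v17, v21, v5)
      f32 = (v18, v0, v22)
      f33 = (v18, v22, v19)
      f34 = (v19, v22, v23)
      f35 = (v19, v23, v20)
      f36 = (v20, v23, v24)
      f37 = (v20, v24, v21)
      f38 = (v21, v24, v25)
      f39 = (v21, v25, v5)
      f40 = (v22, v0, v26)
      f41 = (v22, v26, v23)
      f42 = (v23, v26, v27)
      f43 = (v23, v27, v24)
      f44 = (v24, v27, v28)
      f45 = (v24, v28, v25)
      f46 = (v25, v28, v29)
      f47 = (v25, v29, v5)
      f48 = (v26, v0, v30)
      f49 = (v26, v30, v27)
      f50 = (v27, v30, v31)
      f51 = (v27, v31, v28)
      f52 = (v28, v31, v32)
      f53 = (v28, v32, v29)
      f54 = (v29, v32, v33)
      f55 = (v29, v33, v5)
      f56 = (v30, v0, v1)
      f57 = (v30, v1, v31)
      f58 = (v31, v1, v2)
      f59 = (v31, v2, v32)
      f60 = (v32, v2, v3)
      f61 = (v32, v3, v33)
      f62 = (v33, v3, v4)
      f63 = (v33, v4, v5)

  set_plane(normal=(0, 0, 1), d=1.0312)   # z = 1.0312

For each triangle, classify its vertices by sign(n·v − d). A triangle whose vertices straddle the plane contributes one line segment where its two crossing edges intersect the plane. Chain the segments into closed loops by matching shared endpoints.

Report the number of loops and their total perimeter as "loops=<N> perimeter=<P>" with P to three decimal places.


Straddling triangles (16 of 64):
  (v3,v8,v4) [--+] → (0.9343, 0.27787, 1.0312)–(1.0494, 0, 1.0312)  len=0.3008
  (v4,v8,v9) [+-+] → (0.9343, 0.27787, 1.0312)–(0.742036, 0.742036, 1.0312)  len=0.5024
  (v8,v12,v9) [--+] → (0.464165, 0.857138, 1.0312)–(0.742036, 0.742036, 1.0312)  len=0.3008
  (v9,v12,v13) [+-+] → (0.464165, 0.857138, 1.0312)–(0, 1.0494, 1.0312)  len=0.5024
  (v12,v16,v13) [--+] → (-0.27787, 0.9343, 1.0312)–(0, 1.0494, 1.0312)  len=0.3008
  (v13,v16,v17) [+-+] → (-0.27787, 0.9343, 1.0312)–(-0.742036, 0.742036, 1.0312)  len=0.5024
  (v16,v20,v17) [--+] → (-0.857138, 0.464165, 1.0312)–(-0.742036, 0.742036, 1.0312)  len=0.3008
  (v17,v20,v21) [+-+] → (-0.857138, 0.464165, 1.0312)–(-1.0494, 0, 1.0312)  len=0.5024
  (v20,v24,v21) [--+] → (-0.9343, -0.27787, 1.0312)–(-1.0494, 0, 1.0312)  len=0.3008
  (v21,v24,v25) [+-+] → (-0.9343, -0.27787, 1.0312)–(-0.742036, -0.742036, 1.0312)  len=0.5024
  (v24,v28,v25) [--+] → (-0.464165, -0.857138, 1.0312)–(-0.742036, -0.742036, 1.0312)  len=0.3008
  (v25,v28,v29) [+-+] → (-0.464165, -0.857138, 1.0312)–(0, -1.0494, 1.0312)  len=0.5024
  (v28,v32,v29) [--+] → (0.27787, -0.9343, 1.0312)–(0, -1.0494, 1.0312)  len=0.3008
  (v29,v32,v33) [+-+] → (0.27787, -0.9343, 1.0312)–(0.742036, -0.742036, 1.0312)  len=0.5024
  (v32,v3,v33) [--+] → (0.857138, -0.464165, 1.0312)–(0.742036, -0.742036, 1.0312)  len=0.3008
  (v33,v3,v4) [+-+] → (0.857138, -0.464165, 1.0312)–(1.0494, 0, 1.0312)  len=0.5024

Chained into 1 loop(s):
  loop 1: 16 segments, perimeter = 6.4254
Total perimeter = 6.425

loops=1 perimeter=6.425


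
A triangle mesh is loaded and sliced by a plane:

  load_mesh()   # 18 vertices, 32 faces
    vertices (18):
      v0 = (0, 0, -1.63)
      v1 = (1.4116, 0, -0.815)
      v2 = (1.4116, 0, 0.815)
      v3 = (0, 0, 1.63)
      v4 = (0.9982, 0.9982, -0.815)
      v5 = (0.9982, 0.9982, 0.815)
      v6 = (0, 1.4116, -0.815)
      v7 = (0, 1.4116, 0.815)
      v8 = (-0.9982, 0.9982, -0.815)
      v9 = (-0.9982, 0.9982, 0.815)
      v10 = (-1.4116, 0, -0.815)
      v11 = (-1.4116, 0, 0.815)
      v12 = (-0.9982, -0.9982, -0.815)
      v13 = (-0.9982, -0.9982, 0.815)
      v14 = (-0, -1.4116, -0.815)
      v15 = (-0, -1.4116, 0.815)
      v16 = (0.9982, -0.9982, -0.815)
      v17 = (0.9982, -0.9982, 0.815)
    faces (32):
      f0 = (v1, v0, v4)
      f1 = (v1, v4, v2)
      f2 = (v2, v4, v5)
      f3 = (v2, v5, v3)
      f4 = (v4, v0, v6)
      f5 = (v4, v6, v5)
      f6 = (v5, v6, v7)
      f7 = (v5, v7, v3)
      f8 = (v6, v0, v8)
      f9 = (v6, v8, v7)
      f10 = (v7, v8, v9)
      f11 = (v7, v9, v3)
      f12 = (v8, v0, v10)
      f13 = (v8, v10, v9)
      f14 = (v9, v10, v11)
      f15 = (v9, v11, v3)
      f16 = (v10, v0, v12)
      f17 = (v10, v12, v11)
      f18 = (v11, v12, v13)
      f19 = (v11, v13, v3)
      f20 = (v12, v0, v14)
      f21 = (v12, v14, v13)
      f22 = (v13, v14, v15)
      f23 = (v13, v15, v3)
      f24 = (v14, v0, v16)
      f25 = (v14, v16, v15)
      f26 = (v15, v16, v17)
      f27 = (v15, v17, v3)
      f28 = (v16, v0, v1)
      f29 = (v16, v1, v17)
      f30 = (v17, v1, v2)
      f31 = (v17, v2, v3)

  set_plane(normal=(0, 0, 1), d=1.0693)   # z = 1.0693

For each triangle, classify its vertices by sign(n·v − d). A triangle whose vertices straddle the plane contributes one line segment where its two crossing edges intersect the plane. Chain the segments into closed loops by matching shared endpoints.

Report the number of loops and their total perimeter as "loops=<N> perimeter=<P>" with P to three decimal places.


loops=1 perimeter=5.946

Straddling triangles (8 of 32):
  (v2,v5,v3) [--+] → (0.686737, 0.686737, 1.0693)–(0.971146, 0, 1.0693)  len=0.7433
  (v5,v7,v3) [--+] → (0, 0.971146, 1.0693)–(0.686737, 0.686737, 1.0693)  len=0.7433
  (v7,v9,v3) [--+] → (-0.686737, 0.686737, 1.0693)–(0, 0.971146, 1.0693)  len=0.7433
  (v9,v11,v3) [--+] → (-0.971146, 0, 1.0693)–(-0.686737, 0.686737, 1.0693)  len=0.7433
  (v11,v13,v3) [--+] → (-0.686737, -0.686737, 1.0693)–(-0.971146, 0, 1.0693)  len=0.7433
  (v13,v15,v3) [--+] → (0, -0.971146, 1.0693)–(-0.686737, -0.686737, 1.0693)  len=0.7433
  (v15,v17,v3) [--+] → (0.686737, -0.686737, 1.0693)–(0, -0.971146, 1.0693)  len=0.7433
  (v17,v2,v3) [--+] → (0.971146, 0, 1.0693)–(0.686737, -0.686737, 1.0693)  len=0.7433

Chained into 1 loop(s):
  loop 1: 8 segments, perimeter = 5.9464
Total perimeter = 5.946


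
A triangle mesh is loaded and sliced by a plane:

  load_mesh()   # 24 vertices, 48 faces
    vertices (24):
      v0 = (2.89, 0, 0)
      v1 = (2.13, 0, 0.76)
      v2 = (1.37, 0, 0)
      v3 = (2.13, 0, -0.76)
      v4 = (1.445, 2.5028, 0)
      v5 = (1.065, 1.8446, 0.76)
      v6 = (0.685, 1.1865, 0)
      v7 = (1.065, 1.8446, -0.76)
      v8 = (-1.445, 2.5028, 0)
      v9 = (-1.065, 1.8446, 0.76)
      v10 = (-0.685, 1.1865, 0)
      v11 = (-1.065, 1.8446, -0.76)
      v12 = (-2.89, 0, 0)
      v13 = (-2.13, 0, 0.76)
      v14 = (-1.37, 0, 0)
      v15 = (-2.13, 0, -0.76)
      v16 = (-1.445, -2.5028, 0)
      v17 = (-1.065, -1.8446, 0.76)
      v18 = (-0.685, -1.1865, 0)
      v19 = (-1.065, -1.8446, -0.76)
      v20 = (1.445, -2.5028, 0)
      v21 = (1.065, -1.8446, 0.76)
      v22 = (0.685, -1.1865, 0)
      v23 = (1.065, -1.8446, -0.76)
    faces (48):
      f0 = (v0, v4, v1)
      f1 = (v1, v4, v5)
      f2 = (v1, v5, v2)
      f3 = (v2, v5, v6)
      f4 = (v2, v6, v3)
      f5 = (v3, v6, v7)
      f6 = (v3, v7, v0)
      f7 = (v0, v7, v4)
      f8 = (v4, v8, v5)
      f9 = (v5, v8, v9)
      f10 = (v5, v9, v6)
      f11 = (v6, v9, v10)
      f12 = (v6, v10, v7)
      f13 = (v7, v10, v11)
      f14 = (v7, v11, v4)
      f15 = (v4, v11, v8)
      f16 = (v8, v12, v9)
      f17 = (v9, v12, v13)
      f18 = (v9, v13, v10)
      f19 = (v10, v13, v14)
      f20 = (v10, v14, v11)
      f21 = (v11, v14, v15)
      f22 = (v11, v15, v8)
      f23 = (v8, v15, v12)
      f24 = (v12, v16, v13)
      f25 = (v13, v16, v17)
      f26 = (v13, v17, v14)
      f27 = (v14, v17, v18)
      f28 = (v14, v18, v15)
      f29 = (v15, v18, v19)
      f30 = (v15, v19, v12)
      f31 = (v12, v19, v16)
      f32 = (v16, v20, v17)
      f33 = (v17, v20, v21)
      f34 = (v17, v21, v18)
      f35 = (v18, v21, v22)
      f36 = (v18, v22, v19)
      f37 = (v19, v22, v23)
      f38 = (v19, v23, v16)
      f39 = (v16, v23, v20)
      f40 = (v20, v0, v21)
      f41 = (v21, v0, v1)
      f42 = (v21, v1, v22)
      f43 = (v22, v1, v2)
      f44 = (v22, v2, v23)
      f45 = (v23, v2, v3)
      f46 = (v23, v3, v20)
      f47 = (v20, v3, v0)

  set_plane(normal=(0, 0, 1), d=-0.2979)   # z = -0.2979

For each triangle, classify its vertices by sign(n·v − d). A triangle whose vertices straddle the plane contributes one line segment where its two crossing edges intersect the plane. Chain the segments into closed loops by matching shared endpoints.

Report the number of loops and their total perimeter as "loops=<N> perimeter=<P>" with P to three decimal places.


loops=2 perimeter=25.560

Straddling triangles (24 of 48):
  (v2,v6,v3) [++-] → (1.2514, 0.721423, -0.2979)–(1.6679, 0, -0.2979)  len=0.8330
  (v3,v6,v7) [-+-] → (1.2514, 0.721423, -0.2979)–(0.83395, 1.44446, -0.2979)  len=0.8349
  (v3,v7,v0) [--+] → (2.17465, 0.723035, -0.2979)–(2.5921, 0, -0.2979)  len=0.8349
  (v0,v7,v4) [+-+] → (2.17465, 0.723035, -0.2979)–(1.29605, 2.2448, -0.2979)  len=1.7572
  (v6,v10,v7) [++-] → (0.000953947, 1.44446, -0.2979)–(0.83395, 1.44446, -0.2979)  len=0.8330
  (v7,v10,v11) [-+-] → (0.000953947, 1.44446, -0.2979)–(-0.83395, 1.44446, -0.2979)  len=0.8349
  (v7,v11,v4) [--+] → (0.461146, 2.2448, -0.2979)–(1.29605, 2.2448, -0.2979)  len=0.8349
  (v4,v11,v8) [+-+] → (0.461146, 2.2448, -0.2979)–(-1.29605, 2.2448, -0.2979)  len=1.7572
  (v10,v14,v11) [++-] → (-1.25045, 0.723035, -0.2979)–(-0.83395, 1.44446, -0.2979)  len=0.8330
  (v11,v14,v15) [-+-] → (-1.25045, 0.723035, -0.2979)–(-1.6679, 0, -0.2979)  len=0.8349
  (v11,v15,v8) [--+] → (-1.7135, 1.52177, -0.2979)–(-1.29605, 2.2448, -0.2979)  len=0.8349
  (v8,v15,v12) [+-+] → (-1.7135, 1.52177, -0.2979)–(-2.5921, 0, -0.2979)  len=1.7572
  (v14,v18,v15) [++-] → (-1.2514, -0.721423, -0.2979)–(-1.6679, 0, -0.2979)  len=0.8330
  (v15,v18,v19) [-+-] → (-1.2514, -0.721423, -0.2979)–(-0.83395, -1.44446, -0.2979)  len=0.8349
  (v15,v19,v12) [--+] → (-2.17465, -0.723035, -0.2979)–(-2.5921, 0, -0.2979)  len=0.8349
  (v12,v19,v16) [+-+] → (-2.17465, -0.723035, -0.2979)–(-1.29605, -2.2448, -0.2979)  len=1.7572
  (v18,v22,v19) [++-] → (-0.000953947, -1.44446, -0.2979)–(-0.83395, -1.44446, -0.2979)  len=0.8330
  (v19,v22,v23) [-+-] → (-0.000953947, -1.44446, -0.2979)–(0.83395, -1.44446, -0.2979)  len=0.8349
  (v19,v23,v16) [--+] → (-0.461146, -2.2448, -0.2979)–(-1.29605, -2.2448, -0.2979)  len=0.8349
  (v16,v23,v20) [+-+] → (-0.461146, -2.2448, -0.2979)–(1.29605, -2.2448, -0.2979)  len=1.7572
  (v22,v2,v23) [++-] → (1.25045, -0.723035, -0.2979)–(0.83395, -1.44446, -0.2979)  len=0.8330
  (v23,v2,v3) [-+-] → (1.25045, -0.723035, -0.2979)–(1.6679, 0, -0.2979)  len=0.8349
  (v23,v3,v20) [--+] → (1.7135, -1.52177, -0.2979)–(1.29605, -2.2448, -0.2979)  len=0.8349
  (v20,v3,v0) [+-+] → (1.7135, -1.52177, -0.2979)–(2.5921, 0, -0.2979)  len=1.7572

Chained into 2 loop(s):
  loop 1: 12 segments, perimeter = 10.0074
  loop 2: 12 segments, perimeter = 15.5525
Total perimeter = 25.560


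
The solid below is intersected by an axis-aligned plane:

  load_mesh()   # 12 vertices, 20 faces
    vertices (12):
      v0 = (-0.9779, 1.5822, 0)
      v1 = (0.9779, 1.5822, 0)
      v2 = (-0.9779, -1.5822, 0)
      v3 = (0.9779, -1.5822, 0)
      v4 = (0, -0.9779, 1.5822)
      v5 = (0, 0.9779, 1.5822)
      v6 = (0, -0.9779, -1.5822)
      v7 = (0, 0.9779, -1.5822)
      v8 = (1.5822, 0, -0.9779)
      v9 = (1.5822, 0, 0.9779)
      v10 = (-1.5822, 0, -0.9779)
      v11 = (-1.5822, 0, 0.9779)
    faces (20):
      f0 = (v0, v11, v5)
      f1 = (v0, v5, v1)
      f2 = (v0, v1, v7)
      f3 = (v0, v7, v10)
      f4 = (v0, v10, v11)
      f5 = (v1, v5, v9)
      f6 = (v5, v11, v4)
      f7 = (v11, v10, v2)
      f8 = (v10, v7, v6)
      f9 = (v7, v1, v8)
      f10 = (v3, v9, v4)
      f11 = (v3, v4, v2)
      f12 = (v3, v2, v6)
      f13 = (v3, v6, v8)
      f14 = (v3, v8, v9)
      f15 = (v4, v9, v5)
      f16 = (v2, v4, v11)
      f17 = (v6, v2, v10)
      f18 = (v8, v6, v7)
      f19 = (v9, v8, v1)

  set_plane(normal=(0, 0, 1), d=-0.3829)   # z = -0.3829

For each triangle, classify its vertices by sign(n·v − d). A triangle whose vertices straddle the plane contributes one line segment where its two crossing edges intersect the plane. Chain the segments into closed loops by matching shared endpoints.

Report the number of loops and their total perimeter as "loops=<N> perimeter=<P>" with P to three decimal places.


loops=1 perimeter=9.764

Straddling triangles (10 of 20):
  (v0,v1,v7) [++-] → (0.741244, 1.43596, -0.3829)–(-0.741244, 1.43596, -0.3829)  len=1.4825
  (v0,v7,v10) [+--] → (-0.741244, 1.43596, -0.3829)–(-1.21452, 0.962684, -0.3829)  len=0.6693
  (v0,v10,v11) [+-+] → (-1.21452, 0.962684, -0.3829)–(-1.5822, 0, -0.3829)  len=1.0305
  (v11,v10,v2) [+-+] → (-1.5822, 0, -0.3829)–(-1.21452, -0.962684, -0.3829)  len=1.0305
  (v7,v1,v8) [-+-] → (0.741244, 1.43596, -0.3829)–(1.21452, 0.962684, -0.3829)  len=0.6693
  (v3,v2,v6) [++-] → (-0.741244, -1.43596, -0.3829)–(0.741244, -1.43596, -0.3829)  len=1.4825
  (v3,v6,v8) [+--] → (0.741244, -1.43596, -0.3829)–(1.21452, -0.962684, -0.3829)  len=0.6693
  (v3,v8,v9) [+-+] → (1.21452, -0.962684, -0.3829)–(1.5822, 0, -0.3829)  len=1.0305
  (v6,v2,v10) [-+-] → (-0.741244, -1.43596, -0.3829)–(-1.21452, -0.962684, -0.3829)  len=0.6693
  (v9,v8,v1) [+-+] → (1.5822, 0, -0.3829)–(1.21452, 0.962684, -0.3829)  len=1.0305

Chained into 1 loop(s):
  loop 1: 10 segments, perimeter = 9.7642
Total perimeter = 9.764


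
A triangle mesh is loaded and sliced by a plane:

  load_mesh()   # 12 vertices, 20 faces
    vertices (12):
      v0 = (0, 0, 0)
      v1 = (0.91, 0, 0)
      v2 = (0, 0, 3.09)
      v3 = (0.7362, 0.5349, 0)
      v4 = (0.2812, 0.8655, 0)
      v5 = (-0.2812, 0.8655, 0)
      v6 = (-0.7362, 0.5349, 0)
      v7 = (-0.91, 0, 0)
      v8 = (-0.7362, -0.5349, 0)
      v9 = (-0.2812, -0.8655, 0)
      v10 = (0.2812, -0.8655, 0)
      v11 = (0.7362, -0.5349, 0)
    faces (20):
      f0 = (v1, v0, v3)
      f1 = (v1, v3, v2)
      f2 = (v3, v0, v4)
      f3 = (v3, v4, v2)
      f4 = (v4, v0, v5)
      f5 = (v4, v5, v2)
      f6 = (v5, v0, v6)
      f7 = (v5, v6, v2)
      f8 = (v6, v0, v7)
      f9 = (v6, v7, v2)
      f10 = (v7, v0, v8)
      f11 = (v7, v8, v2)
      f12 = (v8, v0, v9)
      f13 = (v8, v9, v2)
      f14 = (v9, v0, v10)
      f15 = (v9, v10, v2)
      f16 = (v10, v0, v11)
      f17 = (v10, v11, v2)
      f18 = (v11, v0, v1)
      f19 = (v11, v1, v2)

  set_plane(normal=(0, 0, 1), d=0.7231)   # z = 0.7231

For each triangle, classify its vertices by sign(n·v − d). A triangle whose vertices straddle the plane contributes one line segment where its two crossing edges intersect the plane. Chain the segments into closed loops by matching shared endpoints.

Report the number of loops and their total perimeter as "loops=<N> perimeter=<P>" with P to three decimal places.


loops=1 perimeter=4.308

Straddling triangles (10 of 20):
  (v1,v3,v2) [--+] → (0.56392, 0.409726, 0.7231)–(0.697048, 0, 0.7231)  len=0.4308
  (v3,v4,v2) [--+] → (0.215396, 0.662962, 0.7231)–(0.56392, 0.409726, 0.7231)  len=0.4308
  (v4,v5,v2) [--+] → (-0.215396, 0.662962, 0.7231)–(0.215396, 0.662962, 0.7231)  len=0.4308
  (v5,v6,v2) [--+] → (-0.56392, 0.409726, 0.7231)–(-0.215396, 0.662962, 0.7231)  len=0.4308
  (v6,v7,v2) [--+] → (-0.697048, 0, 0.7231)–(-0.56392, 0.409726, 0.7231)  len=0.4308
  (v7,v8,v2) [--+] → (-0.56392, -0.409726, 0.7231)–(-0.697048, 0, 0.7231)  len=0.4308
  (v8,v9,v2) [--+] → (-0.215396, -0.662962, 0.7231)–(-0.56392, -0.409726, 0.7231)  len=0.4308
  (v9,v10,v2) [--+] → (0.215396, -0.662962, 0.7231)–(-0.215396, -0.662962, 0.7231)  len=0.4308
  (v10,v11,v2) [--+] → (0.56392, -0.409726, 0.7231)–(0.215396, -0.662962, 0.7231)  len=0.4308
  (v11,v1,v2) [--+] → (0.697048, 0, 0.7231)–(0.56392, -0.409726, 0.7231)  len=0.4308

Chained into 1 loop(s):
  loop 1: 10 segments, perimeter = 4.3081
Total perimeter = 4.308


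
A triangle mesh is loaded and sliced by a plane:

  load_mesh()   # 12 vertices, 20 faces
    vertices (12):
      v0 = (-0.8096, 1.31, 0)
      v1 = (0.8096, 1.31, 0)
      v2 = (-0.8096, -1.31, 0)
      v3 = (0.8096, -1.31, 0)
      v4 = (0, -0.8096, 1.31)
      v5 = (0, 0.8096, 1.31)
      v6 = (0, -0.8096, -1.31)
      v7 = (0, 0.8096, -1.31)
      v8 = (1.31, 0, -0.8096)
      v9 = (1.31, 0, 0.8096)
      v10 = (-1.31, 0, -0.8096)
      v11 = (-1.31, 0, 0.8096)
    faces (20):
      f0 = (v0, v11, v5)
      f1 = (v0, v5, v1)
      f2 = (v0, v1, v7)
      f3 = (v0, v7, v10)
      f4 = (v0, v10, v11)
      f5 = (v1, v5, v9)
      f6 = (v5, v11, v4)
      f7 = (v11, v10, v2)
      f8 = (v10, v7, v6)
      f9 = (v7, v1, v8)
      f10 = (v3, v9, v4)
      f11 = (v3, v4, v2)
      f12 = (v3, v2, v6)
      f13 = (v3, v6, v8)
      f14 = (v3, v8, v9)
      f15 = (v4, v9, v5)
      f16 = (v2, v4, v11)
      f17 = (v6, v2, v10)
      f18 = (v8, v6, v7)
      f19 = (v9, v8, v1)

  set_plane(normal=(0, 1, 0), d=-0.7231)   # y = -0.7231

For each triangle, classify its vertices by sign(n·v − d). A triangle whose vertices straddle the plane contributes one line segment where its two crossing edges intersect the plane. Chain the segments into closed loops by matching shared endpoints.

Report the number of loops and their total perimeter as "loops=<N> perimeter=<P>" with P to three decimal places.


loops=1 perimeter=7.106

Straddling triangles (10 of 20):
  (v5,v11,v4) [++-] → (-0.139964, -0.7231, 1.25654)–(0, -0.7231, 1.31)  len=0.1498
  (v11,v10,v2) [++-] → (-1.03379, -0.7231, -0.362713)–(-1.03379, -0.7231, 0.362713)  len=0.7254
  (v10,v7,v6) [++-] → (0, -0.7231, -1.31)–(-0.139964, -0.7231, -1.25654)  len=0.1498
  (v3,v9,v4) [-+-] → (1.03379, -0.7231, 0.362713)–(0.139964, -0.7231, 1.25654)  len=1.2641
  (v3,v6,v8) [--+] → (0.139964, -0.7231, -1.25654)–(1.03379, -0.7231, -0.362713)  len=1.2641
  (v3,v8,v9) [-++] → (1.03379, -0.7231, -0.362713)–(1.03379, -0.7231, 0.362713)  len=0.7254
  (v4,v9,v5) [-++] → (0.139964, -0.7231, 1.25654)–(0, -0.7231, 1.31)  len=0.1498
  (v2,v4,v11) [--+] → (-0.139964, -0.7231, 1.25654)–(-1.03379, -0.7231, 0.362713)  len=1.2641
  (v6,v2,v10) [--+] → (-1.03379, -0.7231, -0.362713)–(-0.139964, -0.7231, -1.25654)  len=1.2641
  (v8,v6,v7) [+-+] → (0.139964, -0.7231, -1.25654)–(0, -0.7231, -1.31)  len=0.1498

Chained into 1 loop(s):
  loop 1: 10 segments, perimeter = 7.1064
Total perimeter = 7.106


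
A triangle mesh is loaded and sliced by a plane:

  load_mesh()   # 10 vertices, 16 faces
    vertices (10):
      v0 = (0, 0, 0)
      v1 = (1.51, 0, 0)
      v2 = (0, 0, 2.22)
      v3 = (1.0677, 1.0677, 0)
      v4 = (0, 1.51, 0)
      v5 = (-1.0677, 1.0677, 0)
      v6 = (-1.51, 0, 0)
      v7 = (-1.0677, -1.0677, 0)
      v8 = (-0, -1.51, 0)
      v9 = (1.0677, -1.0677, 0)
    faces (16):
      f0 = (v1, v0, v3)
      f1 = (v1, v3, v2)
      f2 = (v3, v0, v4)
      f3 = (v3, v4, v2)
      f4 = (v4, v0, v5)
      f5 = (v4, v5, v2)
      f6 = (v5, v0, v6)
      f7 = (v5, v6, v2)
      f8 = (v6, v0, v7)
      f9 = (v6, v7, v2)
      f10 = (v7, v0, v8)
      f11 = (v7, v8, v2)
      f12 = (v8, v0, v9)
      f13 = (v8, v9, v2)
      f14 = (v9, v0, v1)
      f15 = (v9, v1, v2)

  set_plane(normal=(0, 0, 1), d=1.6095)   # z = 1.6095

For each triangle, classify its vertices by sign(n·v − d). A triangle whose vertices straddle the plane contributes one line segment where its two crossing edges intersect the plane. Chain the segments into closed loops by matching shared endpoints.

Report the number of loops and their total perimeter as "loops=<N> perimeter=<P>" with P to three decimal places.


Straddling triangles (8 of 16):
  (v1,v3,v2) [--+] → (0.293618, 0.293618, 1.6095)–(0.41525, 0, 1.6095)  len=0.3178
  (v3,v4,v2) [--+] → (0, 0.41525, 1.6095)–(0.293618, 0.293618, 1.6095)  len=0.3178
  (v4,v5,v2) [--+] → (-0.293618, 0.293618, 1.6095)–(0, 0.41525, 1.6095)  len=0.3178
  (v5,v6,v2) [--+] → (-0.41525, 0, 1.6095)–(-0.293618, 0.293618, 1.6095)  len=0.3178
  (v6,v7,v2) [--+] → (-0.293618, -0.293618, 1.6095)–(-0.41525, 0, 1.6095)  len=0.3178
  (v7,v8,v2) [--+] → (0, -0.41525, 1.6095)–(-0.293618, -0.293618, 1.6095)  len=0.3178
  (v8,v9,v2) [--+] → (0.293618, -0.293618, 1.6095)–(0, -0.41525, 1.6095)  len=0.3178
  (v9,v1,v2) [--+] → (0.41525, 0, 1.6095)–(0.293618, -0.293618, 1.6095)  len=0.3178

Chained into 1 loop(s):
  loop 1: 8 segments, perimeter = 2.5425
Total perimeter = 2.543

loops=1 perimeter=2.543


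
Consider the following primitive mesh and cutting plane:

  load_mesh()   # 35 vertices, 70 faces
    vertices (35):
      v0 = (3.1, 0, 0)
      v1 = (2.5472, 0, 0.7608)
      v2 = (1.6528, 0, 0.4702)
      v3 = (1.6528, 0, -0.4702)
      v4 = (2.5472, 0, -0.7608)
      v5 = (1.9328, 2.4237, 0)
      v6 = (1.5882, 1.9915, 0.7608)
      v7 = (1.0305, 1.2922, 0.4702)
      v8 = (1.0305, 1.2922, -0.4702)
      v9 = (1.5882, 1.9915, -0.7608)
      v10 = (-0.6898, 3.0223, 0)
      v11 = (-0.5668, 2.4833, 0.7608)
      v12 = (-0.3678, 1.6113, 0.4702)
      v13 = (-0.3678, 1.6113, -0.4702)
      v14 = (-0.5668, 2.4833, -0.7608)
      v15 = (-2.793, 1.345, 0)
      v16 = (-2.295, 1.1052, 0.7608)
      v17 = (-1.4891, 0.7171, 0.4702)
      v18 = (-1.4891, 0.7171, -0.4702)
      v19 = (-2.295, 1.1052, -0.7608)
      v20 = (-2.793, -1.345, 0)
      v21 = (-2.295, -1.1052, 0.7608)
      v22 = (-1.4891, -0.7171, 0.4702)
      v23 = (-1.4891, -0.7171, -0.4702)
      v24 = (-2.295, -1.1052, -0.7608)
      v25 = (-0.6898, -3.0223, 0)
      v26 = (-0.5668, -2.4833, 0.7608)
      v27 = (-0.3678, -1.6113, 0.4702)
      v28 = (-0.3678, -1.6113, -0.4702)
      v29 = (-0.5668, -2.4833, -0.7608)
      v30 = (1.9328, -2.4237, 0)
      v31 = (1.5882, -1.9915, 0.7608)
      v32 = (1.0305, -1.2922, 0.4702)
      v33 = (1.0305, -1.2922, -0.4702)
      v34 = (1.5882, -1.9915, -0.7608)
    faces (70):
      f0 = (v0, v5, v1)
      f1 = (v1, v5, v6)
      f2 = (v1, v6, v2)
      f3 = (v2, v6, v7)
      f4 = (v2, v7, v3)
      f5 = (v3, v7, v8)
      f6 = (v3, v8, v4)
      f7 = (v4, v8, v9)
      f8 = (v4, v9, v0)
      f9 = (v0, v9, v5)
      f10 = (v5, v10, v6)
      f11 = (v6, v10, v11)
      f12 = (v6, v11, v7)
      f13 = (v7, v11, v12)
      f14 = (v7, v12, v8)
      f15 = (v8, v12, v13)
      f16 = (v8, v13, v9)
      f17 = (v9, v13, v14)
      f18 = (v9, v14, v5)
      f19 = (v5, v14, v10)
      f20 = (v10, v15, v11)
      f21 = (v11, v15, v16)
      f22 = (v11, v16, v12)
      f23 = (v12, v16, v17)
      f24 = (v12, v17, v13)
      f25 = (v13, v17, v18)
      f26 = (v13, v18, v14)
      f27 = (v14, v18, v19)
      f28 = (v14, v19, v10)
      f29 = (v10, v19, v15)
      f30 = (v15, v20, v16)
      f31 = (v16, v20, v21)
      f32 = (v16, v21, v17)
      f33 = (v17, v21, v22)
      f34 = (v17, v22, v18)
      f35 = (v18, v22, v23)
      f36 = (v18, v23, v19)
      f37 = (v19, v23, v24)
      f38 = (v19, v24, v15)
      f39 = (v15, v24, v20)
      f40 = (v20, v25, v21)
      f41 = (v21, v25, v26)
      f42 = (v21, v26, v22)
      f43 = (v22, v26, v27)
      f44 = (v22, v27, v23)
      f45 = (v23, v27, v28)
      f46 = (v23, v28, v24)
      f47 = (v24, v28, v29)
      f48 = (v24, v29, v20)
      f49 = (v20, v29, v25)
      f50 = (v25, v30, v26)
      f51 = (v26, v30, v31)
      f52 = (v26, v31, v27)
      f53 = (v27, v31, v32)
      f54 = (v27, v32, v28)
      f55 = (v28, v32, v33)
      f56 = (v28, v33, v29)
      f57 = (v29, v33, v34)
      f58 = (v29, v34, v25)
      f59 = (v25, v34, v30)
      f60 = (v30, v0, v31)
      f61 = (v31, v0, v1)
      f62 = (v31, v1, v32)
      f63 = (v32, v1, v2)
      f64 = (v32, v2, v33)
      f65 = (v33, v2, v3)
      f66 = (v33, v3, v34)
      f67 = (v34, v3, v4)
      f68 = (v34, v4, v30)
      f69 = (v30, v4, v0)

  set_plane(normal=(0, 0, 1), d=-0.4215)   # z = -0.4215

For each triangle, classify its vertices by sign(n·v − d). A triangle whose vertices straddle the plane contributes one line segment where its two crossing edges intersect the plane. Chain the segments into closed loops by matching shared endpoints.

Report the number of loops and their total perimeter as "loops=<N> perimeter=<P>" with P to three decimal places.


Straddling triangles (28 of 70):
  (v2,v7,v3) [++-] → (1.62057, 0.0669185, -0.4215)–(1.6528, 0, -0.4215)  len=0.0743
  (v3,v7,v8) [-+-] → (1.62057, 0.0669185, -0.4215)–(1.0305, 1.2922, -0.4215)  len=1.3600
  (v4,v9,v0) [--+] → (2.26243, 1.10333, -0.4215)–(2.79374, 0, -0.4215)  len=1.2246
  (v0,v9,v5) [+-+] → (2.26243, 1.10333, -0.4215)–(1.74188, 2.18425, -0.4215)  len=1.1997
  (v7,v12,v8) [++-] → (0.958087, 1.30873, -0.4215)–(1.0305, 1.2922, -0.4215)  len=0.0743
  (v8,v12,v13) [-+-] → (0.958087, 1.30873, -0.4215)–(-0.3678, 1.6113, -0.4215)  len=1.3600
  (v9,v14,v5) [--+] → (0.547966, 2.45672, -0.4215)–(1.74188, 2.18425, -0.4215)  len=1.2246
  (v5,v14,v10) [+-+] → (0.547966, 2.45672, -0.4215)–(-0.621655, 2.72368, -0.4215)  len=1.1997
  (v12,v17,v13) [++-] → (-0.425868, 1.56499, -0.4215)–(-0.3678, 1.6113, -0.4215)  len=0.0743
  (v13,v17,v18) [-+-] → (-0.425868, 1.56499, -0.4215)–(-1.4891, 0.7171, -0.4215)  len=1.3599
  (v14,v19,v10) [--+] → (-1.57912, 1.96018, -0.4215)–(-0.621655, 2.72368, -0.4215)  len=1.2246
  (v10,v19,v15) [+-+] → (-1.57912, 1.96018, -0.4215)–(-2.5171, 1.21215, -0.4215)  len=1.1997
  (v17,v22,v18) [++-] → (-1.4891, 0.642828, -0.4215)–(-1.4891, 0.7171, -0.4215)  len=0.0743
  (v18,v22,v23) [-+-] → (-1.4891, 0.642828, -0.4215)–(-1.4891, -0.7171, -0.4215)  len=1.3599
  (v19,v24,v15) [--+] → (-2.5171, -0.0124649, -0.4215)–(-2.5171, 1.21215, -0.4215)  len=1.2246
  (v15,v24,v20) [+-+] → (-2.5171, -0.0124649, -0.4215)–(-2.5171, -1.21215, -0.4215)  len=1.1997
  (v22,v27,v23) [++-] → (-1.43103, -0.763407, -0.4215)–(-1.4891, -0.7171, -0.4215)  len=0.0743
  (v23,v27,v28) [-+-] → (-1.43103, -0.763407, -0.4215)–(-0.3678, -1.6113, -0.4215)  len=1.3599
  (v24,v29,v20) [--+] → (-1.55964, -1.97564, -0.4215)–(-2.5171, -1.21215, -0.4215)  len=1.2246
  (v20,v29,v25) [+-+] → (-1.55964, -1.97564, -0.4215)–(-0.621655, -2.72368, -0.4215)  len=1.1997
  (v27,v32,v28) [++-] → (-0.295387, -1.59477, -0.4215)–(-0.3678, -1.6113, -0.4215)  len=0.0743
  (v28,v32,v33) [-+-] → (-0.295387, -1.59477, -0.4215)–(1.0305, -1.2922, -0.4215)  len=1.3600
  (v29,v34,v25) [--+] → (0.572262, -2.45121, -0.4215)–(-0.621655, -2.72368, -0.4215)  len=1.2246
  (v25,v34,v30) [+-+] → (0.572262, -2.45121, -0.4215)–(1.74188, -2.18425, -0.4215)  len=1.1997
  (v32,v2,v33) [++-] → (1.06273, -1.22528, -0.4215)–(1.0305, -1.2922, -0.4215)  len=0.0743
  (v33,v2,v3) [-+-] → (1.06273, -1.22528, -0.4215)–(1.6528, 0, -0.4215)  len=1.3600
  (v34,v4,v30) [--+] → (2.27319, -1.08092, -0.4215)–(1.74188, -2.18425, -0.4215)  len=1.2246
  (v30,v4,v0) [+-+] → (2.27319, -1.08092, -0.4215)–(2.79374, 0, -0.4215)  len=1.1997

Chained into 2 loop(s):
  loop 1: 14 segments, perimeter = 10.0396
  loop 2: 14 segments, perimeter = 16.9703
Total perimeter = 27.010

loops=2 perimeter=27.010


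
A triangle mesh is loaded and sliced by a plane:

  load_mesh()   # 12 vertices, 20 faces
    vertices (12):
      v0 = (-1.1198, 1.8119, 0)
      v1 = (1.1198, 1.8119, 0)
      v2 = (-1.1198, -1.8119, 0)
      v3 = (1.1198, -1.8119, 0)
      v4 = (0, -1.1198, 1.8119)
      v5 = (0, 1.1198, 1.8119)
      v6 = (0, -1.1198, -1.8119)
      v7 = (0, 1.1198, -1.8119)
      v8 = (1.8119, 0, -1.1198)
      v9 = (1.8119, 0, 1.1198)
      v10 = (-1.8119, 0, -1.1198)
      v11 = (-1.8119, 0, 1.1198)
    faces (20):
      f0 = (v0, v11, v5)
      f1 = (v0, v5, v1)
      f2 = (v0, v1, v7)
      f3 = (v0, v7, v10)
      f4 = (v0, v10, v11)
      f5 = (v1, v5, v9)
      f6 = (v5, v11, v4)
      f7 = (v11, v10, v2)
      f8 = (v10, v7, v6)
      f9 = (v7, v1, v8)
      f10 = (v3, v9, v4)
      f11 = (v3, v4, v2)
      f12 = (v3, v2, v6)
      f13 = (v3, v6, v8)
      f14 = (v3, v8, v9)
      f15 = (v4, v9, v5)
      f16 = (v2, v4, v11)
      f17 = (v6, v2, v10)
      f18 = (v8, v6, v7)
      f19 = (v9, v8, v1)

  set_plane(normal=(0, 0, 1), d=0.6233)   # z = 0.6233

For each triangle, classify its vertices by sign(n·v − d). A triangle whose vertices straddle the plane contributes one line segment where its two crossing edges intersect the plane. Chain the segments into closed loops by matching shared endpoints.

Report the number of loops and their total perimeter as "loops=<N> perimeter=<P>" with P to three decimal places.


loops=1 perimeter=10.737

Straddling triangles (10 of 20):
  (v0,v11,v5) [-++] → (-1.50503, 0.803365, 0.6233)–(-0.734585, 1.57382, 0.6233)  len=1.0896
  (v0,v5,v1) [-+-] → (-0.734585, 1.57382, 0.6233)–(0.734585, 1.57382, 0.6233)  len=1.4692
  (v0,v10,v11) [--+] → (-1.8119, 0, 0.6233)–(-1.50503, 0.803365, 0.6233)  len=0.8600
  (v1,v5,v9) [-++] → (0.734585, 1.57382, 0.6233)–(1.50503, 0.803365, 0.6233)  len=1.0896
  (v11,v10,v2) [+--] → (-1.8119, 0, 0.6233)–(-1.50503, -0.803365, 0.6233)  len=0.8600
  (v3,v9,v4) [-++] → (1.50503, -0.803365, 0.6233)–(0.734585, -1.57382, 0.6233)  len=1.0896
  (v3,v4,v2) [-+-] → (0.734585, -1.57382, 0.6233)–(-0.734585, -1.57382, 0.6233)  len=1.4692
  (v3,v8,v9) [--+] → (1.8119, 0, 0.6233)–(1.50503, -0.803365, 0.6233)  len=0.8600
  (v2,v4,v11) [-++] → (-0.734585, -1.57382, 0.6233)–(-1.50503, -0.803365, 0.6233)  len=1.0896
  (v9,v8,v1) [+--] → (1.8119, 0, 0.6233)–(1.50503, 0.803365, 0.6233)  len=0.8600

Chained into 1 loop(s):
  loop 1: 10 segments, perimeter = 10.7366
Total perimeter = 10.737


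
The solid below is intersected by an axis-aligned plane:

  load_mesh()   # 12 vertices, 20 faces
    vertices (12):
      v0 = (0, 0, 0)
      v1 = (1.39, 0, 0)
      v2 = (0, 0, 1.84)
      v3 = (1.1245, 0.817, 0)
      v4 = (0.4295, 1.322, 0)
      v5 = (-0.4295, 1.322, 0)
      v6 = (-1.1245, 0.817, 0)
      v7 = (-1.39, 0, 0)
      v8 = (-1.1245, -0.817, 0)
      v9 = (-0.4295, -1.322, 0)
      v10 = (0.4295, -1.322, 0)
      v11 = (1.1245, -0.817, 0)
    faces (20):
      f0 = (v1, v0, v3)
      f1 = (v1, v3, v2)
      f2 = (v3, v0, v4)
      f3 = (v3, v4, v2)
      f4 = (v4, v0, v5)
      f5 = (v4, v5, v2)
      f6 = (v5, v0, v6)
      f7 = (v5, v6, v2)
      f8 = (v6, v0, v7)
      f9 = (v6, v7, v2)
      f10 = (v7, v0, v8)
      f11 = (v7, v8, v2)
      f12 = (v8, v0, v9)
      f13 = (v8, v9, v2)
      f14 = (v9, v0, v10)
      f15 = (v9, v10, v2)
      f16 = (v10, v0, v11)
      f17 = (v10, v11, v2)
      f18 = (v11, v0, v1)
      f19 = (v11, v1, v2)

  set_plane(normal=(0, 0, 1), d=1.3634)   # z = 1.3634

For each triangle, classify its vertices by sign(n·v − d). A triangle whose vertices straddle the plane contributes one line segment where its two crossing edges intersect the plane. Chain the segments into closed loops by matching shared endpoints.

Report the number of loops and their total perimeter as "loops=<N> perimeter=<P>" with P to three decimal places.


Straddling triangles (10 of 20):
  (v1,v3,v2) [--+] → (0.29127, 0.211621, 1.3634)–(0.36004, 0, 1.3634)  len=0.2225
  (v3,v4,v2) [--+] → (0.11125, 0.342427, 1.3634)–(0.29127, 0.211621, 1.3634)  len=0.2225
  (v4,v5,v2) [--+] → (-0.11125, 0.342427, 1.3634)–(0.11125, 0.342427, 1.3634)  len=0.2225
  (v5,v6,v2) [--+] → (-0.29127, 0.211621, 1.3634)–(-0.11125, 0.342427, 1.3634)  len=0.2225
  (v6,v7,v2) [--+] → (-0.36004, 0, 1.3634)–(-0.29127, 0.211621, 1.3634)  len=0.2225
  (v7,v8,v2) [--+] → (-0.29127, -0.211621, 1.3634)–(-0.36004, 0, 1.3634)  len=0.2225
  (v8,v9,v2) [--+] → (-0.11125, -0.342427, 1.3634)–(-0.29127, -0.211621, 1.3634)  len=0.2225
  (v9,v10,v2) [--+] → (0.11125, -0.342427, 1.3634)–(-0.11125, -0.342427, 1.3634)  len=0.2225
  (v10,v11,v2) [--+] → (0.29127, -0.211621, 1.3634)–(0.11125, -0.342427, 1.3634)  len=0.2225
  (v11,v1,v2) [--+] → (0.36004, 0, 1.3634)–(0.29127, -0.211621, 1.3634)  len=0.2225

Chained into 1 loop(s):
  loop 1: 10 segments, perimeter = 2.2252
Total perimeter = 2.225

loops=1 perimeter=2.225


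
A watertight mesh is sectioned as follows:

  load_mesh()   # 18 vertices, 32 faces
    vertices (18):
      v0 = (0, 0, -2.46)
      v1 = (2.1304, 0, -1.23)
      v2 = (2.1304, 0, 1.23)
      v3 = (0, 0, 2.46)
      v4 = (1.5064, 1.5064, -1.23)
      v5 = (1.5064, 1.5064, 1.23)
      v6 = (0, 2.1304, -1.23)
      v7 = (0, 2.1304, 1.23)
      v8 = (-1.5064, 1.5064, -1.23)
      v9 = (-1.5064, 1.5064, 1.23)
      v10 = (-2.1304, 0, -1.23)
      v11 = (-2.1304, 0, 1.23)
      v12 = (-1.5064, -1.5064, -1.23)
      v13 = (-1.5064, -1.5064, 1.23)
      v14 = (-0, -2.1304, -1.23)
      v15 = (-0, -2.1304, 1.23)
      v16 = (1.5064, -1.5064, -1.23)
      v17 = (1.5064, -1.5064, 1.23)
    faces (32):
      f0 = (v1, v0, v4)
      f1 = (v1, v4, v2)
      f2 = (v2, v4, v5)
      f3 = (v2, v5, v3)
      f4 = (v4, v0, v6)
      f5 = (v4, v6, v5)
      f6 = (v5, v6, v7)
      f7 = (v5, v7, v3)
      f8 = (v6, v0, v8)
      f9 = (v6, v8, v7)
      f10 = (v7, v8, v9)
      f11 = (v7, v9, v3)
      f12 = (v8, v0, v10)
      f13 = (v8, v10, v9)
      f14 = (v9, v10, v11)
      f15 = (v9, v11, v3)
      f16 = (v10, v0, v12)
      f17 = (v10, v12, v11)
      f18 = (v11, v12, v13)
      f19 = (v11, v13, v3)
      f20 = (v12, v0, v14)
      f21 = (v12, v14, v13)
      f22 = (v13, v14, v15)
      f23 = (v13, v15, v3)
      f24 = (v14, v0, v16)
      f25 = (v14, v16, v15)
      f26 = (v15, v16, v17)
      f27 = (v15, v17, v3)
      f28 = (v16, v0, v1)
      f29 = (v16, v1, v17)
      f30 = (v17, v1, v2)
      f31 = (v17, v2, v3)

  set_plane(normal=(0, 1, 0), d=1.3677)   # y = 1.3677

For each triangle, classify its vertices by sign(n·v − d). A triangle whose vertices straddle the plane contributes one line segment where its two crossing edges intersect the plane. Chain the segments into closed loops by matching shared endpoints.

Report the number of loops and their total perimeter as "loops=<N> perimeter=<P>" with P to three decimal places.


loops=1 perimeter=11.451

Straddling triangles (12 of 32):
  (v1,v0,v4) [--+] → (1.3677, 1.3677, -1.34325)–(1.56385, 1.3677, -1.23)  len=0.2265
  (v1,v4,v2) [-+-] → (1.56385, 1.3677, -1.23)–(1.56385, 1.3677, -1.0035)  len=0.2265
  (v2,v4,v5) [-++] → (1.56385, 1.3677, -1.0035)–(1.56385, 1.3677, 1.23)  len=2.2335
  (v2,v5,v3) [-+-] → (1.56385, 1.3677, 1.23)–(1.3677, 1.3677, 1.34325)  len=0.2265
  (v4,v0,v6) [+-+] → (1.3677, 1.3677, -1.34325)–(0, 1.3677, -1.67035)  len=1.4063
  (v5,v7,v3) [++-] → (0, 1.3677, 1.67035)–(1.3677, 1.3677, 1.34325)  len=1.4063
  (v6,v0,v8) [+-+] → (0, 1.3677, -1.67035)–(-1.3677, 1.3677, -1.34325)  len=1.4063
  (v7,v9,v3) [++-] → (-1.3677, 1.3677, 1.34325)–(0, 1.3677, 1.67035)  len=1.4063
  (v8,v0,v10) [+--] → (-1.3677, 1.3677, -1.34325)–(-1.56385, 1.3677, -1.23)  len=0.2265
  (v8,v10,v9) [+-+] → (-1.56385, 1.3677, -1.23)–(-1.56385, 1.3677, 1.0035)  len=2.2335
  (v9,v10,v11) [+--] → (-1.56385, 1.3677, 1.0035)–(-1.56385, 1.3677, 1.23)  len=0.2265
  (v9,v11,v3) [+--] → (-1.56385, 1.3677, 1.23)–(-1.3677, 1.3677, 1.34325)  len=0.2265

Chained into 1 loop(s):
  loop 1: 12 segments, perimeter = 11.4511
Total perimeter = 11.451


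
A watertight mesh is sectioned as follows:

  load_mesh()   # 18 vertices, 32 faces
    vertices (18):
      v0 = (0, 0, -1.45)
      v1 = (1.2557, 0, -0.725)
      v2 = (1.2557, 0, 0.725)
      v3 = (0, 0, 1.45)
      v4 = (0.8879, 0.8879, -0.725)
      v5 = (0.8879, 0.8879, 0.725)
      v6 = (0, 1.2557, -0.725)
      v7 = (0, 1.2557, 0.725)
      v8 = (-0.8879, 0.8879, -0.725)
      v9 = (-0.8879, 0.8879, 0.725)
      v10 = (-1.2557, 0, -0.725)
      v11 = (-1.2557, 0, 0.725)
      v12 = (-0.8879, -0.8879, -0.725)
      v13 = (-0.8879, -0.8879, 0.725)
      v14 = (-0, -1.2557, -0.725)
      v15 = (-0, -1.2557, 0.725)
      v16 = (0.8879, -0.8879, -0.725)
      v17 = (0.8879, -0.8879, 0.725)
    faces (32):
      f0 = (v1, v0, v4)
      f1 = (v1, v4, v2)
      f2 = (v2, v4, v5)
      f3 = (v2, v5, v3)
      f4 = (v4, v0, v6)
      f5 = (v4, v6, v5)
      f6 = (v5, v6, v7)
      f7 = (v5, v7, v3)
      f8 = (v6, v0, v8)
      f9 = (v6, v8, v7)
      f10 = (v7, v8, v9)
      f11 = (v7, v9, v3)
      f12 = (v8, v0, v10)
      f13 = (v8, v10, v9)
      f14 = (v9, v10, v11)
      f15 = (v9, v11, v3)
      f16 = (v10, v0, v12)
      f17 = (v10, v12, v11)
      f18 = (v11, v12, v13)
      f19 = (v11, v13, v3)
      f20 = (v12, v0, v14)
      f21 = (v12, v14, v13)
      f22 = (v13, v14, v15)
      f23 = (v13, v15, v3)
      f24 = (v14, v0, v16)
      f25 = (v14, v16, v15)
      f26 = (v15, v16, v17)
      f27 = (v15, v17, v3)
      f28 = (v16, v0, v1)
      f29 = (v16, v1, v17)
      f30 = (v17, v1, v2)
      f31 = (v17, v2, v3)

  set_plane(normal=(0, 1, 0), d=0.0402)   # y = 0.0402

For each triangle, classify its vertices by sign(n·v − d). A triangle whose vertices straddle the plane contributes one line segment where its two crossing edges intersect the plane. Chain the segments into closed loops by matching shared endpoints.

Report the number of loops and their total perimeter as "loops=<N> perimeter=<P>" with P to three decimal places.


loops=1 perimeter=8.603

Straddling triangles (12 of 32):
  (v1,v0,v4) [--+] → (0.0402, 0.0402, -1.41718)–(1.23905, 0.0402, -0.725)  len=1.3843
  (v1,v4,v2) [-+-] → (1.23905, 0.0402, -0.725)–(1.23905, 0.0402, 0.659351)  len=1.3844
  (v2,v4,v5) [-++] → (1.23905, 0.0402, 0.659351)–(1.23905, 0.0402, 0.725)  len=0.0656
  (v2,v5,v3) [-+-] → (1.23905, 0.0402, 0.725)–(0.0402, 0.0402, 1.41718)  len=1.3843
  (v4,v0,v6) [+-+] → (0.0402, 0.0402, -1.41718)–(0, 0.0402, -1.42679)  len=0.0413
  (v5,v7,v3) [++-] → (0, 0.0402, 1.42679)–(0.0402, 0.0402, 1.41718)  len=0.0413
  (v6,v0,v8) [+-+] → (0, 0.0402, -1.42679)–(-0.0402, 0.0402, -1.41718)  len=0.0413
  (v7,v9,v3) [++-] → (-0.0402, 0.0402, 1.41718)–(0, 0.0402, 1.42679)  len=0.0413
  (v8,v0,v10) [+--] → (-0.0402, 0.0402, -1.41718)–(-1.23905, 0.0402, -0.725)  len=1.3843
  (v8,v10,v9) [+-+] → (-1.23905, 0.0402, -0.725)–(-1.23905, 0.0402, -0.659351)  len=0.0656
  (v9,v10,v11) [+--] → (-1.23905, 0.0402, -0.659351)–(-1.23905, 0.0402, 0.725)  len=1.3844
  (v9,v11,v3) [+--] → (-1.23905, 0.0402, 0.725)–(-0.0402, 0.0402, 1.41718)  len=1.3843

Chained into 1 loop(s):
  loop 1: 12 segments, perimeter = 8.6026
Total perimeter = 8.603
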